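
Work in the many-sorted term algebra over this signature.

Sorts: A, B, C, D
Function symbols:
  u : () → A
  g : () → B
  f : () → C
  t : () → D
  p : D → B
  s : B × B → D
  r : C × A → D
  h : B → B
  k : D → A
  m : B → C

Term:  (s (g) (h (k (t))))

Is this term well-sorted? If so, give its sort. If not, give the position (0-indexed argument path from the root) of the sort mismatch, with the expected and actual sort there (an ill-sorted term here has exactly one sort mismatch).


ill-sorted at position [1, 0]: expected B, got A

  (g) : B
      (t) : D
    (k (t)) : A
  (h (k (t))) : ✗ arg 0 at [1, 0] has sort A, expected B


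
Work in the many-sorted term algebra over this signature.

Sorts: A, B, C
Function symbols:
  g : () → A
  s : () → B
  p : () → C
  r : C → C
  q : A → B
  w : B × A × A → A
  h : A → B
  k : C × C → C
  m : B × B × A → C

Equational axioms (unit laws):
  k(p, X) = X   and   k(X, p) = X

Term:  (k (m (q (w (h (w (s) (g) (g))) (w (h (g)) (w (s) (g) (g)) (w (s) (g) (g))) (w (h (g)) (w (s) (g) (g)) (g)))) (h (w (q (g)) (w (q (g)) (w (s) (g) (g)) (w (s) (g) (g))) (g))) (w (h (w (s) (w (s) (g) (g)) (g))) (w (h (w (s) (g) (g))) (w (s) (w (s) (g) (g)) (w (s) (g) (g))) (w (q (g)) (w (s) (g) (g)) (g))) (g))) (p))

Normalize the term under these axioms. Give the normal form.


normal form = (m (q (w (h (w (s) (g) (g))) (w (h (g)) (w (s) (g) (g)) (w (s) (g) (g))) (w (h (g)) (w (s) (g) (g)) (g)))) (h (w (q (g)) (w (q (g)) (w (s) (g) (g)) (w (s) (g) (g))) (g))) (w (h (w (s) (w (s) (g) (g)) (g))) (w (h (w (s) (g) (g))) (w (s) (w (s) (g) (g)) (w (s) (g) (g))) (w (q (g)) (w (s) (g) (g)) (g))) (g)))

1. (k (m (q (w (h (w (s) (g) (g))) (w (h (g)) (w (s) (g) (g)) (w (s) (g) (g))) (w (h (g)) (w (s) (g) (g)) (g)))) (h (w (q (g)) (w (q (g)) (w (s) (g) (g)) (w (s) (g) (g))) (g))) (w (h (w (s) (w (s) (g) (g)) (g))) (w (h (w (s) (g) (g))) (w (s) (w (s) (g) (g)) (w (s) (g) (g))) (w (q (g)) (w (s) (g) (g)) (g))) (g))) (p))  →  (m (q (w (h (w (s) (g) (g))) (w (h (g)) (w (s) (g) (g)) (w (s) (g) (g))) (w (h (g)) (w (s) (g) (g)) (g)))) (h (w (q (g)) (w (q (g)) (w (s) (g) (g)) (w (s) (g) (g))) (g))) (w (h (w (s) (w (s) (g) (g)) (g))) (w (h (w (s) (g) (g))) (w (s) (w (s) (g) (g)) (w (s) (g) (g))) (w (q (g)) (w (s) (g) (g)) (g))) (g)))


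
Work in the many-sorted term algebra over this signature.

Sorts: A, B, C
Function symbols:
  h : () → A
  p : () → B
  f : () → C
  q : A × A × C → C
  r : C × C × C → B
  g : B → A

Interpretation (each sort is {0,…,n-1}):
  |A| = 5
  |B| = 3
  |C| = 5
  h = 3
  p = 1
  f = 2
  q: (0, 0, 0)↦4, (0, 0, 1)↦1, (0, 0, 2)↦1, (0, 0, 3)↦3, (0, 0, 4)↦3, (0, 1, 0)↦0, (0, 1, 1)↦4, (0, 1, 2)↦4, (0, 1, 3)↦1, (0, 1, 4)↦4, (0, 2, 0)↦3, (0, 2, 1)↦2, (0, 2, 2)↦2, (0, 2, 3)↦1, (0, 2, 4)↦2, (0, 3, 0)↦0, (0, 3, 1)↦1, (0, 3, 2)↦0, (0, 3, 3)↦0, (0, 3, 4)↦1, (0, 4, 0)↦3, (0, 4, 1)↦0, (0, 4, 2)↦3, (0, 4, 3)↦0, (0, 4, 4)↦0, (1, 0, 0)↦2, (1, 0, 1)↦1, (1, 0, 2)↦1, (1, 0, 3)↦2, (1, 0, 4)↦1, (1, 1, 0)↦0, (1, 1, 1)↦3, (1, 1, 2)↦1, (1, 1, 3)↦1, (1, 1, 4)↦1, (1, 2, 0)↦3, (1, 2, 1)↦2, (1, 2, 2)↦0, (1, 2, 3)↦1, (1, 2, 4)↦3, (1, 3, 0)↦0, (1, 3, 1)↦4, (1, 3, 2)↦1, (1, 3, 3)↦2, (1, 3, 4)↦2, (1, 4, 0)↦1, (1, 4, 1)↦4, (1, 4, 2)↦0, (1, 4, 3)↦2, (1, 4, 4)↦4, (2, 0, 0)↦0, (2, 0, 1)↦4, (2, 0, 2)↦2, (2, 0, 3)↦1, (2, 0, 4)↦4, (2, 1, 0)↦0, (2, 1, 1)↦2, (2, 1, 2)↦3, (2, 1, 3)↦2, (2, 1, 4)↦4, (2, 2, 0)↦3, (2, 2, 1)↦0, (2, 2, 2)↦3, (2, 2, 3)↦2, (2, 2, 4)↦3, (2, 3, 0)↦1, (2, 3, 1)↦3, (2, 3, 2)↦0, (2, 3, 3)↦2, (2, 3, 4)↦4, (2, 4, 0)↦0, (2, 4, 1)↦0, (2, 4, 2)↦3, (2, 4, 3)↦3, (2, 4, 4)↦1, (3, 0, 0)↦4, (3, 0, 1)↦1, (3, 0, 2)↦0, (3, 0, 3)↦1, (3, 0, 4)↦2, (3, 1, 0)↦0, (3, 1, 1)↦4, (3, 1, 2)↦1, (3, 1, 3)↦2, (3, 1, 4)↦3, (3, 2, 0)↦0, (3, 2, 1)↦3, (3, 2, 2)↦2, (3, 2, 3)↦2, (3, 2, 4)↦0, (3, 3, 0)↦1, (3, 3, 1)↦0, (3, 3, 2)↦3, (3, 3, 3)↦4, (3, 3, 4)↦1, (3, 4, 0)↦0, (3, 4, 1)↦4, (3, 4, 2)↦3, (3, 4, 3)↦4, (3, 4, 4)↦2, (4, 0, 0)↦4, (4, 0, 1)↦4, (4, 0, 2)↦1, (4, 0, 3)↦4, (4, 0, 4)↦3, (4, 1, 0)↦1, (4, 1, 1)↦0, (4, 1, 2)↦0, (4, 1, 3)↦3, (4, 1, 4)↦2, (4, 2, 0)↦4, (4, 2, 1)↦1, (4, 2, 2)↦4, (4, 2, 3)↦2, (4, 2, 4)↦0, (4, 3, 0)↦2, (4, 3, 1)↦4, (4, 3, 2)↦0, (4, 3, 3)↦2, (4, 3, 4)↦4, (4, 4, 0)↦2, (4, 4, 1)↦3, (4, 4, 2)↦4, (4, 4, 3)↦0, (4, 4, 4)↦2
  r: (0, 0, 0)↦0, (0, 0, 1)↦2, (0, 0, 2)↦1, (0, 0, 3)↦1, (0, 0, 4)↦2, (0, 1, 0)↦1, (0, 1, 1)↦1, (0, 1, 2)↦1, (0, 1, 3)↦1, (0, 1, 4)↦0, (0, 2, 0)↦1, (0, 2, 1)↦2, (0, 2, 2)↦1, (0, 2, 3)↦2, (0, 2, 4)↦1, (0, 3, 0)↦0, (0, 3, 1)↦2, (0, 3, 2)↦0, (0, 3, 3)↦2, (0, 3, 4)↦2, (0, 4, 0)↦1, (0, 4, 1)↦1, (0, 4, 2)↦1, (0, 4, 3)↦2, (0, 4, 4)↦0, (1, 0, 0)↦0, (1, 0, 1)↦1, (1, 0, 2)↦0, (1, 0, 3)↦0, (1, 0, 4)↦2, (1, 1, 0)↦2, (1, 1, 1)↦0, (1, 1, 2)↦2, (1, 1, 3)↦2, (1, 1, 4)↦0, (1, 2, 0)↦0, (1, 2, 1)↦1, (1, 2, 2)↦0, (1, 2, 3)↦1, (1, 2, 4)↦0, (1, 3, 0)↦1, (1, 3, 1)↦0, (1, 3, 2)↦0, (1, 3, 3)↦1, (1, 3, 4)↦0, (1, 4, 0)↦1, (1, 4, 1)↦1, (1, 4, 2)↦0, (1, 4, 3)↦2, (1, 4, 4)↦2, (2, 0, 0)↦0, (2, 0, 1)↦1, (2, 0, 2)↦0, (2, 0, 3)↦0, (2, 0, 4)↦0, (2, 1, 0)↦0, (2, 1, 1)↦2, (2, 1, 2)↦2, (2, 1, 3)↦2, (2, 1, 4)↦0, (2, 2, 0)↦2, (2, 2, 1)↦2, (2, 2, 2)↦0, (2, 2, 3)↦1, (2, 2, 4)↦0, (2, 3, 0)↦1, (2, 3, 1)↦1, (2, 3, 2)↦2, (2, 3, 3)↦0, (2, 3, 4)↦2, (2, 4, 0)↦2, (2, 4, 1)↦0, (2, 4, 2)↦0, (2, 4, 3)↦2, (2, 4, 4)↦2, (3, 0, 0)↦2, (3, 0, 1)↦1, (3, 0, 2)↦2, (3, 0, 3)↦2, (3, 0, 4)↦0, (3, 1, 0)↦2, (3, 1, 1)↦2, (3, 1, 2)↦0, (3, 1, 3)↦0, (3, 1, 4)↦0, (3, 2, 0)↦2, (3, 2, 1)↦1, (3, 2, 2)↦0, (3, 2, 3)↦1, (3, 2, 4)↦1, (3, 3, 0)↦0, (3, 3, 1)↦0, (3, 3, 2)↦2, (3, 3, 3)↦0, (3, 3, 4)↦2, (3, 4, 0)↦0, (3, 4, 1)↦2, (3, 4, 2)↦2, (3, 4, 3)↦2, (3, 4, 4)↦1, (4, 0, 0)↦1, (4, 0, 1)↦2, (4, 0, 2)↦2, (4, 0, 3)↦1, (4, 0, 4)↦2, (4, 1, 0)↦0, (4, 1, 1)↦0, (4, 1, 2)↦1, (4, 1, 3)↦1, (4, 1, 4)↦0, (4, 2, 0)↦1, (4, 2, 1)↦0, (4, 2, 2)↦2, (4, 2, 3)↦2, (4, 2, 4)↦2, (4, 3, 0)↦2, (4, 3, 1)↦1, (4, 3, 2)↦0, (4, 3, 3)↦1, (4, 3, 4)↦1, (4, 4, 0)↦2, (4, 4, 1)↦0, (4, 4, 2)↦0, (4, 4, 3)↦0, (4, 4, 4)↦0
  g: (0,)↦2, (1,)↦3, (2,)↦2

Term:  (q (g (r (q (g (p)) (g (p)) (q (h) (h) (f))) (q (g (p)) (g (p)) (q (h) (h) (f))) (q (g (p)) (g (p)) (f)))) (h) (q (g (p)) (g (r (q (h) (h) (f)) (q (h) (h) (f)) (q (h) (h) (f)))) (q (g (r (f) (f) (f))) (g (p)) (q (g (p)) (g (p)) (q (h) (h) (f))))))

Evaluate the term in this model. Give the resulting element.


  p = 1
  (g (p)) = g(1,) = 3
  p = 1
  (g (p)) = g(1,) = 3
  h = 3
  h = 3
  f = 2
  (q (h) (h) (f)) = q(3, 3, 2) = 3
  (q (g (p)) (g (p)) (q (h) (h) (f))) = q(3, 3, 3) = 4
  p = 1
  (g (p)) = g(1,) = 3
  p = 1
  (g (p)) = g(1,) = 3
  h = 3
  h = 3
  f = 2
  (q (h) (h) (f)) = q(3, 3, 2) = 3
  (q (g (p)) (g (p)) (q (h) (h) (f))) = q(3, 3, 3) = 4
  p = 1
  (g (p)) = g(1,) = 3
  p = 1
  (g (p)) = g(1,) = 3
  f = 2
  (q (g (p)) (g (p)) (f)) = q(3, 3, 2) = 3
  (r (q (g (p)) (g (p)) (q (h) (h) (f))) (q (g (p)) (g (p)) (q (h) (h) (f))) (q (g (p)) (g (p)) (f))) = r(4, 4, 3) = 0
  (g (r (q (g (p)) (g (p)) (q (h) (h) (f))) (q (g (p)) (g (p)) (q (h) (h) (f))) (q (g (p)) (g (p)) (f)))) = g(0,) = 2
  h = 3
  p = 1
  (g (p)) = g(1,) = 3
  h = 3
  h = 3
  f = 2
  (q (h) (h) (f)) = q(3, 3, 2) = 3
  h = 3
  h = 3
  f = 2
  (q (h) (h) (f)) = q(3, 3, 2) = 3
  h = 3
  h = 3
  f = 2
  (q (h) (h) (f)) = q(3, 3, 2) = 3
  (r (q (h) (h) (f)) (q (h) (h) (f)) (q (h) (h) (f))) = r(3, 3, 3) = 0
  (g (r (q (h) (h) (f)) (q (h) (h) (f)) (q (h) (h) (f)))) = g(0,) = 2
  f = 2
  f = 2
  f = 2
  (r (f) (f) (f)) = r(2, 2, 2) = 0
  (g (r (f) (f) (f))) = g(0,) = 2
  p = 1
  (g (p)) = g(1,) = 3
  p = 1
  (g (p)) = g(1,) = 3
  p = 1
  (g (p)) = g(1,) = 3
  h = 3
  h = 3
  f = 2
  (q (h) (h) (f)) = q(3, 3, 2) = 3
  (q (g (p)) (g (p)) (q (h) (h) (f))) = q(3, 3, 3) = 4
  (q (g (r (f) (f) (f))) (g (p)) (q (g (p)) (g (p)) (q (h) (h) (f)))) = q(2, 3, 4) = 4
  (q (g (p)) (g (r (q (h) (h) (f)) (q (h) (h) (f)) (q (h) (h) (f)))) (q (g (r (f) (f) (f))) (g (p)) (q (g (p)) (g (p)) (q (h) (h) (f))))) = q(3, 2, 4) = 0
  (q (g (r (q (g (p)) (g (p)) (q (h) (h) (f))) (q (g (p)) (g (p)) (q (h) (h) (f))) (q (g (p)) (g (p)) (f)))) (h) (q (g (p)) (g (r (q (h) (h) (f)) (q (h) (h) (f)) (q (h) (h) (f)))) (q (g (r (f) (f) (f))) (g (p)) (q (g (p)) (g (p)) (q (h) (h) (f)))))) = q(2, 3, 0) = 1

value = 1


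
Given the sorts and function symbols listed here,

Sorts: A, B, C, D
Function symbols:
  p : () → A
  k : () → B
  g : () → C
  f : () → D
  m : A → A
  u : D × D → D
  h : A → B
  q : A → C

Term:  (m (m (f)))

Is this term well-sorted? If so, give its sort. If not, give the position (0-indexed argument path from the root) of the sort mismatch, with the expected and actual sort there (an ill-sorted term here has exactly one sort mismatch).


    (f) : D
  (m (f)) : ✗ arg 0 at [0, 0] has sort D, expected A

ill-sorted at position [0, 0]: expected A, got D


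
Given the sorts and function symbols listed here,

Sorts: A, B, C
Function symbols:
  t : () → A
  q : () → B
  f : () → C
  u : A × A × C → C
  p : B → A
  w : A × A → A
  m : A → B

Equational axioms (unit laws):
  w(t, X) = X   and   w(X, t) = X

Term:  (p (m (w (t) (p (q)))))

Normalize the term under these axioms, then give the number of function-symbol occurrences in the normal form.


size = 4

1. (p (m (w (t) (p (q)))))  →  (p (m (p (q))))
normal form: (p (m (p (q))))


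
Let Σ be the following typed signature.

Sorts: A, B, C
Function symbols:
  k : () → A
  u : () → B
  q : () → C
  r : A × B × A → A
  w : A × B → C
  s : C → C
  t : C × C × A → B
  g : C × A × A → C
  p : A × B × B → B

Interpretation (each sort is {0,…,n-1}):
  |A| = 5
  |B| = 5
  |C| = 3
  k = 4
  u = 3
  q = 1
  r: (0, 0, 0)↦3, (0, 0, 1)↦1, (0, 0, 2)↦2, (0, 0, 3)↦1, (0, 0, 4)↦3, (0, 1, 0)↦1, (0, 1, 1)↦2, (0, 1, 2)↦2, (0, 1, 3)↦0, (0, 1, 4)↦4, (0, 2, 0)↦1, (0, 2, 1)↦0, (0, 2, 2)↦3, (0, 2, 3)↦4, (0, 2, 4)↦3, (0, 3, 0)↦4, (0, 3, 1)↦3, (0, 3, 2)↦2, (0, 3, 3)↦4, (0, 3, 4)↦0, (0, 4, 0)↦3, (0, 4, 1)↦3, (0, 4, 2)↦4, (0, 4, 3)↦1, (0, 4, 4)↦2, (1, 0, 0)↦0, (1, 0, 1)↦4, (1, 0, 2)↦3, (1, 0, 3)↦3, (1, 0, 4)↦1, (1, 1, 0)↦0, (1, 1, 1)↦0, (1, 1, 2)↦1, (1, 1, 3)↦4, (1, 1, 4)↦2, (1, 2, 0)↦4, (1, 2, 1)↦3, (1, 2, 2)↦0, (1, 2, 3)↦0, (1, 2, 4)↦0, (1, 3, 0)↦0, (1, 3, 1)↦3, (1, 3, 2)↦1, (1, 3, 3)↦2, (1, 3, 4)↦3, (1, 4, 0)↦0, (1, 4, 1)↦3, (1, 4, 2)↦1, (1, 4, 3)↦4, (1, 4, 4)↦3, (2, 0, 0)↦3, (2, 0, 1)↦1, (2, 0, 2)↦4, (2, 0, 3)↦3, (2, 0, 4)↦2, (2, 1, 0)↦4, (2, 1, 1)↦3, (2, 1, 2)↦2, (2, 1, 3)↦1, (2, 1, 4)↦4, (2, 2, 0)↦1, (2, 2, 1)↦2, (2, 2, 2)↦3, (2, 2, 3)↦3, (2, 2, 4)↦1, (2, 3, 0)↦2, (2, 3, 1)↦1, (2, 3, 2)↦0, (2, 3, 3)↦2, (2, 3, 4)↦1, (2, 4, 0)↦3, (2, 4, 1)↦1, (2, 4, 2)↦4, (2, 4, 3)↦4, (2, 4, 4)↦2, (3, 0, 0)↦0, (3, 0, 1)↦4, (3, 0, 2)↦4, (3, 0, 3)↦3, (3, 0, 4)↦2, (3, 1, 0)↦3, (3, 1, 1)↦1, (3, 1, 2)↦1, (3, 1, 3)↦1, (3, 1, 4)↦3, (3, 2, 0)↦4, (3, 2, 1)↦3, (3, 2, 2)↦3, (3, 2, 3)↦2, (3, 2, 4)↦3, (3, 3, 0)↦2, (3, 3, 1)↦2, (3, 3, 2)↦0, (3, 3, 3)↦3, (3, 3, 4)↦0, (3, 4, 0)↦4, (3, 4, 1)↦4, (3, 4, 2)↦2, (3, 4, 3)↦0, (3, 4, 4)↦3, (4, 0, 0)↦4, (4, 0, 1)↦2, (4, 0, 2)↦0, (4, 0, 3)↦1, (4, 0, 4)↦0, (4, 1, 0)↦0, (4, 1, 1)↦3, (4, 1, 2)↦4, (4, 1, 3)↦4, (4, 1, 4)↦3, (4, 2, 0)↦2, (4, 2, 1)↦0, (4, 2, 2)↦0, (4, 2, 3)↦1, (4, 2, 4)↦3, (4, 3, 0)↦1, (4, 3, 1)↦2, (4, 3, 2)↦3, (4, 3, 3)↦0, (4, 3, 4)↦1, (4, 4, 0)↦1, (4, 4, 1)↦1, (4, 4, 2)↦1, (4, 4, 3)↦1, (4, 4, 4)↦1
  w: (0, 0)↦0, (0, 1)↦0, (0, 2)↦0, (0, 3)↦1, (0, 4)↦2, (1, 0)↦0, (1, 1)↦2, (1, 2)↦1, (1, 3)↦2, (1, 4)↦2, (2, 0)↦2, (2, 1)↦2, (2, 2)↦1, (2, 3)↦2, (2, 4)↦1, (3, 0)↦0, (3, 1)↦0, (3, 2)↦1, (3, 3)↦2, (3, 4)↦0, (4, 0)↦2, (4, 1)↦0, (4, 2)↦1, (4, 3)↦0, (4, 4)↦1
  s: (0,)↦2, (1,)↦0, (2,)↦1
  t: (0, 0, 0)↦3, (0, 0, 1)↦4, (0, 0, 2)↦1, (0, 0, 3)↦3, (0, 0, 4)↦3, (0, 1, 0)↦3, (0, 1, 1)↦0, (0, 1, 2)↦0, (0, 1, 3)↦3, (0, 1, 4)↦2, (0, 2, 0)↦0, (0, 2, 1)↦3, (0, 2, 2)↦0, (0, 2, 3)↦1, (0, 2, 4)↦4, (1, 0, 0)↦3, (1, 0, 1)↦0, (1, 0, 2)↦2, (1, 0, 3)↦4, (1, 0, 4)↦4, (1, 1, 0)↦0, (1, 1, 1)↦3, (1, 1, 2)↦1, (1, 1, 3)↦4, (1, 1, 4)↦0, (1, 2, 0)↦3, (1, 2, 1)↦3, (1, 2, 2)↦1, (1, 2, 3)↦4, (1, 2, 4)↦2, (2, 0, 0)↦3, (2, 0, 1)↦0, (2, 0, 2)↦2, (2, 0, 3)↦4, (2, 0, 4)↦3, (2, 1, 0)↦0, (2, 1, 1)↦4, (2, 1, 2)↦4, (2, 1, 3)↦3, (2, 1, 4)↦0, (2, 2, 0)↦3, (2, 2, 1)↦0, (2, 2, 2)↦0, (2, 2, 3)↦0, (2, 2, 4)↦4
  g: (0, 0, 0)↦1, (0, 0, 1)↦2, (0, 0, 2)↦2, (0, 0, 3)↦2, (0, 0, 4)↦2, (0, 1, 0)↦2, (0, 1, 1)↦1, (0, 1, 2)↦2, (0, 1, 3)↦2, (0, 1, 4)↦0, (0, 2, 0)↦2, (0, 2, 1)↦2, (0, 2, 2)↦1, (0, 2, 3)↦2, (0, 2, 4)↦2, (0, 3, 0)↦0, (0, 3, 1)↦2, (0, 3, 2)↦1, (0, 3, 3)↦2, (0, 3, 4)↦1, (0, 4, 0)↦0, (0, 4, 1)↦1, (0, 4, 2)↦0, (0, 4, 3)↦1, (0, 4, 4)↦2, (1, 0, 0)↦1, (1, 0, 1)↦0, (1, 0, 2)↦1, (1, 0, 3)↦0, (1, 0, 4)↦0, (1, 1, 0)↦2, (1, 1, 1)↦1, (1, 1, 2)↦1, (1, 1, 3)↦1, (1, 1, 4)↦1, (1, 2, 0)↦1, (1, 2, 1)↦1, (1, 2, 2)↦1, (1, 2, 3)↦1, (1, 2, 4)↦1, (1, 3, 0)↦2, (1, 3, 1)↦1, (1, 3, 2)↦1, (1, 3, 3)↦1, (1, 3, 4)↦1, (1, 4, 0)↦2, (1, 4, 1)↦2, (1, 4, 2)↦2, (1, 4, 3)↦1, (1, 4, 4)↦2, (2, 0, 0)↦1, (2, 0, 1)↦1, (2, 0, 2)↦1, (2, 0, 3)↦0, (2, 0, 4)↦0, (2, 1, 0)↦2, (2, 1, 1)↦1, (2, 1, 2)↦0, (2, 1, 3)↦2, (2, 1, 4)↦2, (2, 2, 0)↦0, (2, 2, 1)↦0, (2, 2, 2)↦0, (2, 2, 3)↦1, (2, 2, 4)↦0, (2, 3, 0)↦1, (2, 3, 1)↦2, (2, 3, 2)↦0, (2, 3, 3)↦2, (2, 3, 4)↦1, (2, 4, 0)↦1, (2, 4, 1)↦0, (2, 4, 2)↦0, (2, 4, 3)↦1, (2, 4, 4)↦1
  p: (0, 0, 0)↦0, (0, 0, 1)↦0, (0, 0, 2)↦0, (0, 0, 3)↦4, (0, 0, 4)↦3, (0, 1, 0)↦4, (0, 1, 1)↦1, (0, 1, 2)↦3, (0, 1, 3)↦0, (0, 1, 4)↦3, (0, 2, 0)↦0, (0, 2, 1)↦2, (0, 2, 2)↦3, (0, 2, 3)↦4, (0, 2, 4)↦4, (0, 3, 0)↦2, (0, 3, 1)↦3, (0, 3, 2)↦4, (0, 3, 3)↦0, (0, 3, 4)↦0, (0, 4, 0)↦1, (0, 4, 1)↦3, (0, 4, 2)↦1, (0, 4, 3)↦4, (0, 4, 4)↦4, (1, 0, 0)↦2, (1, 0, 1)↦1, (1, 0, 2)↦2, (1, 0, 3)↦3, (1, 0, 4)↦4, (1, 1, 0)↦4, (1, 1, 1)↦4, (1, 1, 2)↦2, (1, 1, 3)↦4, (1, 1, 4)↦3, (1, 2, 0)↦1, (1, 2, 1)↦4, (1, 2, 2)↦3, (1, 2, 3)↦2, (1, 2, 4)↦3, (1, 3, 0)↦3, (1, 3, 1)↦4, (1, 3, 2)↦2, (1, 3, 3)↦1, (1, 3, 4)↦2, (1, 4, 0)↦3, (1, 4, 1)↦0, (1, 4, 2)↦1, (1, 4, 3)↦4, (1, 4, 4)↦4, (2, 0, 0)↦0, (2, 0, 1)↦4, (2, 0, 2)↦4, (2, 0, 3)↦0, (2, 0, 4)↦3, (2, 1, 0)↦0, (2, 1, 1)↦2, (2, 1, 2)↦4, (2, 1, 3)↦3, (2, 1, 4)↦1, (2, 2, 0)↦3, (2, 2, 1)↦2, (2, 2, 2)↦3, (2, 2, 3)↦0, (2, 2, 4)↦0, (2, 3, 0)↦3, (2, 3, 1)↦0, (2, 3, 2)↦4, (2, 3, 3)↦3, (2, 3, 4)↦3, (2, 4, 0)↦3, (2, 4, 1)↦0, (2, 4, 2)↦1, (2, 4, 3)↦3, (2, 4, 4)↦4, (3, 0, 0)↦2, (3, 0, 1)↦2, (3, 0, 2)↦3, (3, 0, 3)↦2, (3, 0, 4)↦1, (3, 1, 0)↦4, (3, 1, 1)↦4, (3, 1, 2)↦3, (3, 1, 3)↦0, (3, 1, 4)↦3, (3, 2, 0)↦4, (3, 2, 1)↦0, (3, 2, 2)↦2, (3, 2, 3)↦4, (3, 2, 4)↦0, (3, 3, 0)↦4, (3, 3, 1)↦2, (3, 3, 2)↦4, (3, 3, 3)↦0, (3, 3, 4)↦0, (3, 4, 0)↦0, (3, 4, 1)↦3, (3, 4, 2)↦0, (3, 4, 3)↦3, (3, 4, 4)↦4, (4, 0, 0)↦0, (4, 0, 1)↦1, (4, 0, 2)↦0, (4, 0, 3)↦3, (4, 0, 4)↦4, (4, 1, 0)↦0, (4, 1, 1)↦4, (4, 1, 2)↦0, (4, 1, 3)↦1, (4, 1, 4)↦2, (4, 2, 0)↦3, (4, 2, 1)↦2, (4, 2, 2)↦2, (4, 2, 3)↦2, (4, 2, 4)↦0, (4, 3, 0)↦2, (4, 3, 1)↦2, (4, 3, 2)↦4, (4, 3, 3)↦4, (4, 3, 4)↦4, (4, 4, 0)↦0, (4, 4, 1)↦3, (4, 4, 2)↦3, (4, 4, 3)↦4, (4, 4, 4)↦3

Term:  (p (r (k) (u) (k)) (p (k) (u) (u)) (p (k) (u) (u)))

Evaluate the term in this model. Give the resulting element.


value = 4

  k = 4
  u = 3
  k = 4
  (r (k) (u) (k)) = r(4, 3, 4) = 1
  k = 4
  u = 3
  u = 3
  (p (k) (u) (u)) = p(4, 3, 3) = 4
  k = 4
  u = 3
  u = 3
  (p (k) (u) (u)) = p(4, 3, 3) = 4
  (p (r (k) (u) (k)) (p (k) (u) (u)) (p (k) (u) (u))) = p(1, 4, 4) = 4


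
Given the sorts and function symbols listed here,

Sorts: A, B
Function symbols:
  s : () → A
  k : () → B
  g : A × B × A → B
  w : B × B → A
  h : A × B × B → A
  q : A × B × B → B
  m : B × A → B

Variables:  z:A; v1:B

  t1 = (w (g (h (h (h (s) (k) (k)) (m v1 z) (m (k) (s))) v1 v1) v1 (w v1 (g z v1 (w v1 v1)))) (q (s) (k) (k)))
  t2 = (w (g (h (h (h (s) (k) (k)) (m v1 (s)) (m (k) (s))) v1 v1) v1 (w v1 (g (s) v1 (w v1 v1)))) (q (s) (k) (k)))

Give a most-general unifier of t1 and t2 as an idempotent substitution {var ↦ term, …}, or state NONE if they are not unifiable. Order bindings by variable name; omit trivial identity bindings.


{z ↦ (s)}


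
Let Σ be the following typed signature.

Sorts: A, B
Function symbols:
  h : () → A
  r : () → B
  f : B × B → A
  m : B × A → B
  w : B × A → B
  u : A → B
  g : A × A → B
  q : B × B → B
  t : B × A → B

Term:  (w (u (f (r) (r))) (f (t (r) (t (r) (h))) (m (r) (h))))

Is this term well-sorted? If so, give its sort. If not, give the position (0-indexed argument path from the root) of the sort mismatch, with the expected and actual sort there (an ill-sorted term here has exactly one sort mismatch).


ill-sorted at position [1, 0, 1]: expected A, got B

      (r) : B
      (r) : B
    (f (r) (r)) : A
  (u (f (r) (r))) : B
      (r) : B
        (r) : B
        (h) : A
      (t (r) (h)) : B
    (t (r) (t (r) (h))) : ✗ arg 1 at [1, 0, 1] has sort B, expected A
      (r) : B
      (h) : A
    (m (r) (h)) : B


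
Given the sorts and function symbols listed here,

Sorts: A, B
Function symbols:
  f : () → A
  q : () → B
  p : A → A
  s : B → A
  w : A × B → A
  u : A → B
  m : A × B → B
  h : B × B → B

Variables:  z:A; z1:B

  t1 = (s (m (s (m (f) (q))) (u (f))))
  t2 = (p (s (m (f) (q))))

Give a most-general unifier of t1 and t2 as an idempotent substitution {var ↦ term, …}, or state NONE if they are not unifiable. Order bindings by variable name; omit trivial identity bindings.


NONE (not unifiable)

head clash or occurs-check failure — not unifiable


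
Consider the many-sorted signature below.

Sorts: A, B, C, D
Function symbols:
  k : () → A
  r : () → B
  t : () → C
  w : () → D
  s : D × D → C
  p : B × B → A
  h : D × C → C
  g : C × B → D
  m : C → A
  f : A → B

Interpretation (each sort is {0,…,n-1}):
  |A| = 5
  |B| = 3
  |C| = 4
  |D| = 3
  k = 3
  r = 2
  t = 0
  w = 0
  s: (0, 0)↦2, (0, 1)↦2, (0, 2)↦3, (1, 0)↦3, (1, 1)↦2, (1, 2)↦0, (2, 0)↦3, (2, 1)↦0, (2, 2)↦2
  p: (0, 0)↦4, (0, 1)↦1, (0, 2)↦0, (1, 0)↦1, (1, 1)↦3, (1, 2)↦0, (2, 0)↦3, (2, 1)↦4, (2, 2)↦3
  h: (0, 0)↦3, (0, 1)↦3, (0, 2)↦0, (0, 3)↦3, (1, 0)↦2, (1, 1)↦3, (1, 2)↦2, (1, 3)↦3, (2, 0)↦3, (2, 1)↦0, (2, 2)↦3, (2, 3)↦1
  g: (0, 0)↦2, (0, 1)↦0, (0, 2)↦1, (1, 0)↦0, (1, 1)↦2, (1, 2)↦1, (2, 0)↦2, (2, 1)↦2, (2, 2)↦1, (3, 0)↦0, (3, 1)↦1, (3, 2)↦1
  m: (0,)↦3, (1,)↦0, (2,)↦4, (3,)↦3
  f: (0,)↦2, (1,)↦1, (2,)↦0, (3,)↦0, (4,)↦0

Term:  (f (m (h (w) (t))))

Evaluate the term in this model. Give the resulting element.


value = 0

  w = 0
  t = 0
  (h (w) (t)) = h(0, 0) = 3
  (m (h (w) (t))) = m(3,) = 3
  (f (m (h (w) (t)))) = f(3,) = 0


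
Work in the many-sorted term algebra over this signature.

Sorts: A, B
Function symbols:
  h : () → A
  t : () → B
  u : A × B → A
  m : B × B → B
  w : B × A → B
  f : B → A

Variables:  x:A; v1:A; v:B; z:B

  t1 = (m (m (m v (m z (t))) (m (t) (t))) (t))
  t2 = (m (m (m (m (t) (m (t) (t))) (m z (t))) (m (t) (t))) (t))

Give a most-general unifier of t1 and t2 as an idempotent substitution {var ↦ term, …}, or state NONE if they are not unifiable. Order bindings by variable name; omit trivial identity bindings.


{v ↦ (m (t) (m (t) (t)))}


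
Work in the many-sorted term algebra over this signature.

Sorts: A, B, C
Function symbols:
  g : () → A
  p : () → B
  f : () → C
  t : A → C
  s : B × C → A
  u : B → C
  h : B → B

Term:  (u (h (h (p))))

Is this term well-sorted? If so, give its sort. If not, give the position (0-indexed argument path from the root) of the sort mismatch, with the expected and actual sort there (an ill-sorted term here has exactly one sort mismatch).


      (p) : B
    (h (p)) : B
  (h (h (p))) : B
(u (h (h (p)))) : C

well-sorted; sort = C


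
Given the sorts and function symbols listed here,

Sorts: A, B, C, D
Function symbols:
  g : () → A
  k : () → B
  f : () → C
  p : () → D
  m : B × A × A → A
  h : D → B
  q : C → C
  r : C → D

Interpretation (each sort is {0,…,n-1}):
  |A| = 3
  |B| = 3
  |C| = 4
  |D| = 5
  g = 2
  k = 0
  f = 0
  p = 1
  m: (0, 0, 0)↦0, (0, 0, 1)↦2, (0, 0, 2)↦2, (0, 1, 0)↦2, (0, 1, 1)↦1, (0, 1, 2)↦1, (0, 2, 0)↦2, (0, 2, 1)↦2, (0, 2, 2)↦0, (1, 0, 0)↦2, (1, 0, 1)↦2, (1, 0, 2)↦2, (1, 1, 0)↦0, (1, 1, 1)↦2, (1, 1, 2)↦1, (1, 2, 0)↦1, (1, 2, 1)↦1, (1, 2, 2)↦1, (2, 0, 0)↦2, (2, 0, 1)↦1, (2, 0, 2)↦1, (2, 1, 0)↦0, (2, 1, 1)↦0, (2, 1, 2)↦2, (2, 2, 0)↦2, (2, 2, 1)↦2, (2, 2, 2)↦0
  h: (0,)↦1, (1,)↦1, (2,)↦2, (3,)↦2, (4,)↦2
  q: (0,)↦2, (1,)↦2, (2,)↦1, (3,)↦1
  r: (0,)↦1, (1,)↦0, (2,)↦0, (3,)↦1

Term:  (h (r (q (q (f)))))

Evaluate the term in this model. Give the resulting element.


  f = 0
  (q (f)) = q(0,) = 2
  (q (q (f))) = q(2,) = 1
  (r (q (q (f)))) = r(1,) = 0
  (h (r (q (q (f))))) = h(0,) = 1

value = 1


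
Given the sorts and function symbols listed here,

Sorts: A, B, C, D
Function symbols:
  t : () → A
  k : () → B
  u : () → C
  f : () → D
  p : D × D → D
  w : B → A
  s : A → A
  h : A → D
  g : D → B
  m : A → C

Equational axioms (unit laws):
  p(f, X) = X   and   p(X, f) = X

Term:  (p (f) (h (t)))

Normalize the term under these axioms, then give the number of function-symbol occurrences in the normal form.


1. (p (f) (h (t)))  →  (h (t))
normal form: (h (t))

size = 2


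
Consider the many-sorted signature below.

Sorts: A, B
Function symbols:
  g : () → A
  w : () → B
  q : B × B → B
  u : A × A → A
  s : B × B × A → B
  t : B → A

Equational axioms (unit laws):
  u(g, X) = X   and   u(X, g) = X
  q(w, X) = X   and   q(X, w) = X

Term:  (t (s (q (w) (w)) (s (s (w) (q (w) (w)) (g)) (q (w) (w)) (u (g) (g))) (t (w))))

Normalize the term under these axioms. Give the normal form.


1. (t (s (q (w) (w)) (s (s (w) (q (w) (w)) (g)) (q (w) (w)) (u (g) (g))) (t (w))))  →  (t (s (w) (s (s (w) (q (w) (w)) (g)) (q (w) (w)) (u (g) (g))) (t (w))))
2. (t (s (w) (s (s (w) (q (w) (w)) (g)) (q (w) (w)) (u (g) (g))) (t (w))))  →  (t (s (w) (s (s (w) (w) (g)) (q (w) (w)) (u (g) (g))) (t (w))))
3. (t (s (w) (s (s (w) (w) (g)) (q (w) (w)) (u (g) (g))) (t (w))))  →  (t (s (w) (s (s (w) (w) (g)) (w) (u (g) (g))) (t (w))))
4. (t (s (w) (s (s (w) (w) (g)) (w) (u (g) (g))) (t (w))))  →  (t (s (w) (s (s (w) (w) (g)) (w) (g)) (t (w))))

normal form = (t (s (w) (s (s (w) (w) (g)) (w) (g)) (t (w))))


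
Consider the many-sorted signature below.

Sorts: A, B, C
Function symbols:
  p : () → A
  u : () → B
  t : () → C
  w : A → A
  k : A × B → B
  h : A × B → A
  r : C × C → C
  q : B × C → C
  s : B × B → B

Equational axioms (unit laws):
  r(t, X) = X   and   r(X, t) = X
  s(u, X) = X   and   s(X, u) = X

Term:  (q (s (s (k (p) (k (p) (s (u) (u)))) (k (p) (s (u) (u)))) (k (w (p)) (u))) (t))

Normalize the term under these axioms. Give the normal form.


normal form = (q (s (s (k (p) (k (p) (u))) (k (p) (u))) (k (w (p)) (u))) (t))

1. (q (s (s (k (p) (k (p) (s (u) (u)))) (k (p) (s (u) (u)))) (k (w (p)) (u))) (t))  →  (q (s (s (k (p) (k (p) (u))) (k (p) (s (u) (u)))) (k (w (p)) (u))) (t))
2. (q (s (s (k (p) (k (p) (u))) (k (p) (s (u) (u)))) (k (w (p)) (u))) (t))  →  (q (s (s (k (p) (k (p) (u))) (k (p) (u))) (k (w (p)) (u))) (t))


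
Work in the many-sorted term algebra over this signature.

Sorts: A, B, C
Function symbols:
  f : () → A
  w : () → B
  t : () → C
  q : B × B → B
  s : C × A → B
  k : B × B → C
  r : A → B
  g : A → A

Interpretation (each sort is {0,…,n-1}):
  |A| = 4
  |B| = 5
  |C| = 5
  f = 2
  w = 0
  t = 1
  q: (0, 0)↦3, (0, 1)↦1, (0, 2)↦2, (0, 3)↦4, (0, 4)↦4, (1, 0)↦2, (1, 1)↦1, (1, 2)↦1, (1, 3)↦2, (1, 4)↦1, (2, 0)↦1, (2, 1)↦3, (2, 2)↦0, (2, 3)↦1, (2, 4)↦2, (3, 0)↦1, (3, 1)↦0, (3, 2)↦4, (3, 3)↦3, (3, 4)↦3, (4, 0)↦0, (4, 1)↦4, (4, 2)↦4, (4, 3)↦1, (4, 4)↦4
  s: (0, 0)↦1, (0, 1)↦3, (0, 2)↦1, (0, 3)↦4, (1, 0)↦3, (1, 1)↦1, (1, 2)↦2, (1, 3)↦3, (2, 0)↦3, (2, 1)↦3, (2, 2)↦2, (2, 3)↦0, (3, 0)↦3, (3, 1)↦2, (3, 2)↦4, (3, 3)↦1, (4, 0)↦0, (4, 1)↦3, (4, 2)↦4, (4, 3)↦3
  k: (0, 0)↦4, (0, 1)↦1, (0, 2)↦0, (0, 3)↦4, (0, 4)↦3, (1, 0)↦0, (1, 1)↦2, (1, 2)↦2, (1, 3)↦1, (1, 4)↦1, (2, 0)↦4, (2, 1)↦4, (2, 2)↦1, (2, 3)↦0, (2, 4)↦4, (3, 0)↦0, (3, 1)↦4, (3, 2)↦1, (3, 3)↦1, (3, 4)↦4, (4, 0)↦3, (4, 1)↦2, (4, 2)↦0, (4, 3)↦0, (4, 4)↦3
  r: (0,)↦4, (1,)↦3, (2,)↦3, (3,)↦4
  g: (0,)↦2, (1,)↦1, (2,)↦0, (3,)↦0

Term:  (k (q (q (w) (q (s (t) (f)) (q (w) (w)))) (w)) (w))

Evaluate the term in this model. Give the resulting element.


  w = 0
  t = 1
  f = 2
  (s (t) (f)) = s(1, 2) = 2
  w = 0
  w = 0
  (q (w) (w)) = q(0, 0) = 3
  (q (s (t) (f)) (q (w) (w))) = q(2, 3) = 1
  (q (w) (q (s (t) (f)) (q (w) (w)))) = q(0, 1) = 1
  w = 0
  (q (q (w) (q (s (t) (f)) (q (w) (w)))) (w)) = q(1, 0) = 2
  w = 0
  (k (q (q (w) (q (s (t) (f)) (q (w) (w)))) (w)) (w)) = k(2, 0) = 4

value = 4


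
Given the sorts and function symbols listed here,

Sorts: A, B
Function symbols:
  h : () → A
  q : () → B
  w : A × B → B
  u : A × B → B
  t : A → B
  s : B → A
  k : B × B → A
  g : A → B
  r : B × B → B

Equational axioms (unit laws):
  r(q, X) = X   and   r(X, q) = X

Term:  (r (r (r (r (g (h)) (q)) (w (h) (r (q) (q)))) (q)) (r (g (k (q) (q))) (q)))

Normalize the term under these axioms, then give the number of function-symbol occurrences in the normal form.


1. (r (r (r (r (g (h)) (q)) (w (h) (r (q) (q)))) (q)) (r (g (k (q) (q))) (q)))  →  (r (r (r (g (h)) (q)) (w (h) (r (q) (q)))) (r (g (k (q) (q))) (q)))
2. (r (r (r (g (h)) (q)) (w (h) (r (q) (q)))) (r (g (k (q) (q))) (q)))  →  (r (r (g (h)) (w (h) (r (q) (q)))) (r (g (k (q) (q))) (q)))
3. (r (r (g (h)) (w (h) (r (q) (q)))) (r (g (k (q) (q))) (q)))  →  (r (r (g (h)) (w (h) (q))) (r (g (k (q) (q))) (q)))
4. (r (r (g (h)) (w (h) (q))) (r (g (k (q) (q))) (q)))  →  (r (r (g (h)) (w (h) (q))) (g (k (q) (q))))
normal form: (r (r (g (h)) (w (h) (q))) (g (k (q) (q))))

size = 11


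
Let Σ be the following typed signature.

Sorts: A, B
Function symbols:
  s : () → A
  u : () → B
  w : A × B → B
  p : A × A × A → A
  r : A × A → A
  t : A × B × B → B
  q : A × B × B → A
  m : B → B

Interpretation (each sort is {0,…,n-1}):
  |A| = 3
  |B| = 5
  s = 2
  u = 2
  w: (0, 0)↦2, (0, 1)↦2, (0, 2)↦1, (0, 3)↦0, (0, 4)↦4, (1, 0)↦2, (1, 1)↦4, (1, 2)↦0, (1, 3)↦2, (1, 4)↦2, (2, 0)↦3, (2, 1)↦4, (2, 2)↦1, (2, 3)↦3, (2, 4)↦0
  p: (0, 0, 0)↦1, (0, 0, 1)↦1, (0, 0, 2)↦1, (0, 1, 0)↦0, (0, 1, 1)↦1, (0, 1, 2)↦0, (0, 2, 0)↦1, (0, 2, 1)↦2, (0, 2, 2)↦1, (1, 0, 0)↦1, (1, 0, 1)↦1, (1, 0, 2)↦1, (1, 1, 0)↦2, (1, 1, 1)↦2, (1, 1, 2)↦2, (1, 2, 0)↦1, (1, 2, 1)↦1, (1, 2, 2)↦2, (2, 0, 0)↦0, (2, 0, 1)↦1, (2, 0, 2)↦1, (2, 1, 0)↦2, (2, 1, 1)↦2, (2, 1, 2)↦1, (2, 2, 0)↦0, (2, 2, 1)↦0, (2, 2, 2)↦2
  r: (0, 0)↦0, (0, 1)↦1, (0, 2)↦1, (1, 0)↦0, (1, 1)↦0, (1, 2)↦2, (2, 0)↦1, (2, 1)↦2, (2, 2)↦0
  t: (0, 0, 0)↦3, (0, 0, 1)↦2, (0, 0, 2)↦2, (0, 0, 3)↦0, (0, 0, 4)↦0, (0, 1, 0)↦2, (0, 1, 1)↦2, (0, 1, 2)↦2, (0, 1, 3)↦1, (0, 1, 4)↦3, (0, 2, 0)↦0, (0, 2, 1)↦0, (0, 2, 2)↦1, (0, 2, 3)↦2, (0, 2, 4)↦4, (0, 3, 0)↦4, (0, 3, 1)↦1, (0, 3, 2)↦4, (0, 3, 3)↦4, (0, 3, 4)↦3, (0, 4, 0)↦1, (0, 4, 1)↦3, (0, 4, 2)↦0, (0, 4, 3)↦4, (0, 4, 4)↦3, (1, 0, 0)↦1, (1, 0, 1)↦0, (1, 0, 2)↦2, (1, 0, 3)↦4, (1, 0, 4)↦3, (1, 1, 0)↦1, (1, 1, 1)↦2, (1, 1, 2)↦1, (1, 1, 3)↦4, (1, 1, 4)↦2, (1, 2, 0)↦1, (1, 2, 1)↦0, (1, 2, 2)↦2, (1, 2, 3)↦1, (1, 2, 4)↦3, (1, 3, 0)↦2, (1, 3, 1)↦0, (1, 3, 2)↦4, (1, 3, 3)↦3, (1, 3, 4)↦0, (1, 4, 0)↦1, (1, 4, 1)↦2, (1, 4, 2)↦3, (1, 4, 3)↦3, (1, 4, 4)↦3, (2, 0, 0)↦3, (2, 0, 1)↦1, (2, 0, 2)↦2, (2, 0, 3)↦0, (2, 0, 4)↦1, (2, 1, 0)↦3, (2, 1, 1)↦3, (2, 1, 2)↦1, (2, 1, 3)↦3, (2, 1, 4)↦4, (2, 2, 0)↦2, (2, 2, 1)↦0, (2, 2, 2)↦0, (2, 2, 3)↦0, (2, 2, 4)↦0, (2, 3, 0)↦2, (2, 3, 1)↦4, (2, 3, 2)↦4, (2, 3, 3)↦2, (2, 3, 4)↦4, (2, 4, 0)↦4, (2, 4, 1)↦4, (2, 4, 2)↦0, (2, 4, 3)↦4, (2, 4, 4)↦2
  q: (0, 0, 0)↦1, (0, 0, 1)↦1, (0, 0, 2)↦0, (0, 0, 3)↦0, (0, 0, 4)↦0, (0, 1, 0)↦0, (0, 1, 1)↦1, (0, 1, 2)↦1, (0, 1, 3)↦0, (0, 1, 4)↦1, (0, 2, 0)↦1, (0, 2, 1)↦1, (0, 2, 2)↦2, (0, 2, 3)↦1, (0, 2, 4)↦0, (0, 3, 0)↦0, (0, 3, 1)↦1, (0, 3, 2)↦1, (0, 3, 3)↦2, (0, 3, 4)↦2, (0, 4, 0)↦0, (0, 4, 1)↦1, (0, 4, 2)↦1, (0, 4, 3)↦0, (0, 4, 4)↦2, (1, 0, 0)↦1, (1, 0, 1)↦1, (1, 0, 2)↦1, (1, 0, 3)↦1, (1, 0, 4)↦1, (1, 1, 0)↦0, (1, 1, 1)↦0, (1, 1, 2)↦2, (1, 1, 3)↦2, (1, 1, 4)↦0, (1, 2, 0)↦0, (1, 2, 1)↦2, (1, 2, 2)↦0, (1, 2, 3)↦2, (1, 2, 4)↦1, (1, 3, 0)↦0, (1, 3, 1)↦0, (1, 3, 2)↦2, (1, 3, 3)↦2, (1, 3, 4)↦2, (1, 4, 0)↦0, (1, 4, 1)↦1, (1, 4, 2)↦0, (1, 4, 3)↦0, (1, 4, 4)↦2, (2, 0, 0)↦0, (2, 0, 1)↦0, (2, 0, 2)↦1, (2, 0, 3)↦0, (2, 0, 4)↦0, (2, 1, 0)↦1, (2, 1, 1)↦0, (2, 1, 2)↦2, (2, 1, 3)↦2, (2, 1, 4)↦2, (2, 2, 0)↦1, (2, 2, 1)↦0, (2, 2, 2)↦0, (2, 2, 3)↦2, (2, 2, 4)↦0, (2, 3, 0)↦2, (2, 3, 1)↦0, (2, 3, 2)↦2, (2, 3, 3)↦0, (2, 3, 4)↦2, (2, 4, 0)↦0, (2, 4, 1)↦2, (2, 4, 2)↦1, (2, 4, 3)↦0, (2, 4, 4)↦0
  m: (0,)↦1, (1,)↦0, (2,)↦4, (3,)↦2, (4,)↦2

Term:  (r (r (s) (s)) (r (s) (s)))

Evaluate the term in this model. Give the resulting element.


  s = 2
  s = 2
  (r (s) (s)) = r(2, 2) = 0
  s = 2
  s = 2
  (r (s) (s)) = r(2, 2) = 0
  (r (r (s) (s)) (r (s) (s))) = r(0, 0) = 0

value = 0


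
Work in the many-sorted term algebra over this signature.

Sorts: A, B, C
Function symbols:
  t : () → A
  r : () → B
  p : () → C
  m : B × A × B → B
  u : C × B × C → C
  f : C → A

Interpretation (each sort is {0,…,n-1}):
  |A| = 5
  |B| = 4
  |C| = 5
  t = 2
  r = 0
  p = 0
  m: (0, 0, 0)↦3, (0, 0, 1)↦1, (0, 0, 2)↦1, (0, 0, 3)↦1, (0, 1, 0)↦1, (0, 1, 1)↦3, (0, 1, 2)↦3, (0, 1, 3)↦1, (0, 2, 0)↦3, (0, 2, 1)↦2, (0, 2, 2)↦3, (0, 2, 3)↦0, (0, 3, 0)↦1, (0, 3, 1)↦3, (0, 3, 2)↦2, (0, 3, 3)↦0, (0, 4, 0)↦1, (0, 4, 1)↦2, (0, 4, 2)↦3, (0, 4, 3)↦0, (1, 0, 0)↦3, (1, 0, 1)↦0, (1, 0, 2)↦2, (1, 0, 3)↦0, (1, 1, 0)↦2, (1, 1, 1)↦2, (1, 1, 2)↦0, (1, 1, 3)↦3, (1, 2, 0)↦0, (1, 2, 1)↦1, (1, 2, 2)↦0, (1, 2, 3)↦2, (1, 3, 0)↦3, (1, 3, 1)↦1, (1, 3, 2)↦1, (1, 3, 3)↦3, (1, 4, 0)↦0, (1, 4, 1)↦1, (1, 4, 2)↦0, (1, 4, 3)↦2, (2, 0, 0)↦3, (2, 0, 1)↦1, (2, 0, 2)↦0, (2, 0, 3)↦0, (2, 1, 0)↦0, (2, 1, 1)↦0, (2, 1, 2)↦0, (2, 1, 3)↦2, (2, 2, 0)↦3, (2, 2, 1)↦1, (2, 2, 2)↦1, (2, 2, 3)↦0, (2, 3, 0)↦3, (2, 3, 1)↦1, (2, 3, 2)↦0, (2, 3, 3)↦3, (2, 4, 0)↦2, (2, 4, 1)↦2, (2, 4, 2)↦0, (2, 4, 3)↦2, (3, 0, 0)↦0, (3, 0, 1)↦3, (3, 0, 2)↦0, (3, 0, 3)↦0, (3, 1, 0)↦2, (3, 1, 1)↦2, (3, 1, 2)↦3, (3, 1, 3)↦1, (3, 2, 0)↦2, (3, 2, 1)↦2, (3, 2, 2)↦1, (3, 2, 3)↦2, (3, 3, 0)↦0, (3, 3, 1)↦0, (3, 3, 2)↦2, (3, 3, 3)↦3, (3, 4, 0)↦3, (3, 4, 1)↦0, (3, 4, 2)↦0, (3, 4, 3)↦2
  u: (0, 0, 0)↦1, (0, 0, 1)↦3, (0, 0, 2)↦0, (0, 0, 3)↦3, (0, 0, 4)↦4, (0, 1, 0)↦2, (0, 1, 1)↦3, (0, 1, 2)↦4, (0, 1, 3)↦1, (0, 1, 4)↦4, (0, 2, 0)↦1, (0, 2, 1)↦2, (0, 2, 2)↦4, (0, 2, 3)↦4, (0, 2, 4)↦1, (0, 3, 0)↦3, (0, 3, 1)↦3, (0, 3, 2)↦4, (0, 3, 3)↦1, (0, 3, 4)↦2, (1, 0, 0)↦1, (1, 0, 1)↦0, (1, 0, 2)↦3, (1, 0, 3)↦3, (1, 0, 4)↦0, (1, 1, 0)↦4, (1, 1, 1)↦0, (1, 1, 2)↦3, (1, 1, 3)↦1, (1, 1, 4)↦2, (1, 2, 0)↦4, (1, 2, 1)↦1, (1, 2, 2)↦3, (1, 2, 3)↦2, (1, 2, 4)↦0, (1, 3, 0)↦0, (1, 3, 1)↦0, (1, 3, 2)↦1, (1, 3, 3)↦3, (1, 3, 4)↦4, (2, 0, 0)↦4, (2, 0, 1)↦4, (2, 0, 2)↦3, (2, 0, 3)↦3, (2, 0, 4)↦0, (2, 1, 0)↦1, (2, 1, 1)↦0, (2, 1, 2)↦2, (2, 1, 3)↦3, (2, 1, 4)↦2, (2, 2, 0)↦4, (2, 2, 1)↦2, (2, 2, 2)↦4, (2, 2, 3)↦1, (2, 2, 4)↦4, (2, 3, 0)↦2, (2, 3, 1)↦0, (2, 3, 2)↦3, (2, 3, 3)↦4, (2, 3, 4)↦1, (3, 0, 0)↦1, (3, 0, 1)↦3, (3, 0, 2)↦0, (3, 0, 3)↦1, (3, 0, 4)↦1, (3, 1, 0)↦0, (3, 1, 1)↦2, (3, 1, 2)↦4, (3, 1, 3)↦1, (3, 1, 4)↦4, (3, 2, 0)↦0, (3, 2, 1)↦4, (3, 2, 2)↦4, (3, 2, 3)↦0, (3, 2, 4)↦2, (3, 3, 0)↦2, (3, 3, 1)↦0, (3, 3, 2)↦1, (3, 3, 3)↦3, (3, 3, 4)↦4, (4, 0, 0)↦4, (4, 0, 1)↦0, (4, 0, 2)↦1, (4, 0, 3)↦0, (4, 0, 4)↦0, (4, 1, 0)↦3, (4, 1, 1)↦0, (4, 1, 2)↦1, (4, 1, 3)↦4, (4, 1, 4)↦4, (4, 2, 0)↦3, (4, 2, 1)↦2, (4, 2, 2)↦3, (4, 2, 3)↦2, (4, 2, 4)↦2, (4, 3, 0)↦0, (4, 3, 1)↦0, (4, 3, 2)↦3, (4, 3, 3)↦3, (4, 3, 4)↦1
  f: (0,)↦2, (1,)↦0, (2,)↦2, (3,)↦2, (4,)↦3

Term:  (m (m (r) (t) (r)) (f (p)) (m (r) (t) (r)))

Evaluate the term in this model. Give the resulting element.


  r = 0
  t = 2
  r = 0
  (m (r) (t) (r)) = m(0, 2, 0) = 3
  p = 0
  (f (p)) = f(0,) = 2
  r = 0
  t = 2
  r = 0
  (m (r) (t) (r)) = m(0, 2, 0) = 3
  (m (m (r) (t) (r)) (f (p)) (m (r) (t) (r))) = m(3, 2, 3) = 2

value = 2


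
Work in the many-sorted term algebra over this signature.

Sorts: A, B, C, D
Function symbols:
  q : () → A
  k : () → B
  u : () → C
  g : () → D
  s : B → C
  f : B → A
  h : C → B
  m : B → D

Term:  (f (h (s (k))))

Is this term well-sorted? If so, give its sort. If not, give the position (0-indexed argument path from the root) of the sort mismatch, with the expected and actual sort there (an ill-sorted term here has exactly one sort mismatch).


well-sorted; sort = A

      (k) : B
    (s (k)) : C
  (h (s (k))) : B
(f (h (s (k)))) : A


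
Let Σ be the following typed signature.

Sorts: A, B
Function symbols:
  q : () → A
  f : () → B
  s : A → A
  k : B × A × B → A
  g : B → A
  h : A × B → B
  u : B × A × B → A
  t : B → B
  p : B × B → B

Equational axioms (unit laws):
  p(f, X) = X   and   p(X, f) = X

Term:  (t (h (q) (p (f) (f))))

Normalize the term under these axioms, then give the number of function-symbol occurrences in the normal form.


size = 4

1. (t (h (q) (p (f) (f))))  →  (t (h (q) (f)))
normal form: (t (h (q) (f)))


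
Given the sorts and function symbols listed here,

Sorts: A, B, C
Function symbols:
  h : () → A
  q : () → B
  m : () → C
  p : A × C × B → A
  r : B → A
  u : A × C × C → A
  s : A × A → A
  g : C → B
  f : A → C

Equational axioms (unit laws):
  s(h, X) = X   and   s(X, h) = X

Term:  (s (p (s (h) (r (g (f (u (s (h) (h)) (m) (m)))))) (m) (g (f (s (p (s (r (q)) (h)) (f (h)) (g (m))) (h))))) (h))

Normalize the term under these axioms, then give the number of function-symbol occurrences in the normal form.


size = 18

1. (s (p (s (h) (r (g (f (u (s (h) (h)) (m) (m)))))) (m) (g (f (s (p (s (r (q)) (h)) (f (h)) (g (m))) (h))))) (h))  →  (p (s (h) (r (g (f (u (s (h) (h)) (m) (m)))))) (m) (g (f (s (p (s (r (q)) (h)) (f (h)) (g (m))) (h)))))
2. (p (s (h) (r (g (f (u (s (h) (h)) (m) (m)))))) (m) (g (f (s (p (s (r (q)) (h)) (f (h)) (g (m))) (h)))))  →  (p (r (g (f (u (s (h) (h)) (m) (m))))) (m) (g (f (s (p (s (r (q)) (h)) (f (h)) (g (m))) (h)))))
3. (p (r (g (f (u (s (h) (h)) (m) (m))))) (m) (g (f (s (p (s (r (q)) (h)) (f (h)) (g (m))) (h)))))  →  (p (r (g (f (u (h) (m) (m))))) (m) (g (f (s (p (s (r (q)) (h)) (f (h)) (g (m))) (h)))))
4. (p (r (g (f (u (h) (m) (m))))) (m) (g (f (s (p (s (r (q)) (h)) (f (h)) (g (m))) (h)))))  →  (p (r (g (f (u (h) (m) (m))))) (m) (g (f (p (s (r (q)) (h)) (f (h)) (g (m))))))
5. (p (r (g (f (u (h) (m) (m))))) (m) (g (f (p (s (r (q)) (h)) (f (h)) (g (m))))))  →  (p (r (g (f (u (h) (m) (m))))) (m) (g (f (p (r (q)) (f (h)) (g (m))))))
normal form: (p (r (g (f (u (h) (m) (m))))) (m) (g (f (p (r (q)) (f (h)) (g (m))))))


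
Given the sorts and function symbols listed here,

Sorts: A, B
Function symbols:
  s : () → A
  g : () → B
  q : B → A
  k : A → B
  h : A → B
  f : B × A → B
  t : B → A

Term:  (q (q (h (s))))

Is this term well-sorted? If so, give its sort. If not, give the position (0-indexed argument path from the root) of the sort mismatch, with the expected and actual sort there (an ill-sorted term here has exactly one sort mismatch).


      (s) : A
    (h (s)) : B
  (q (h (s))) : A
(q (q (h (s)))) : ✗ arg 0 at [0] has sort A, expected B

ill-sorted at position [0]: expected B, got A


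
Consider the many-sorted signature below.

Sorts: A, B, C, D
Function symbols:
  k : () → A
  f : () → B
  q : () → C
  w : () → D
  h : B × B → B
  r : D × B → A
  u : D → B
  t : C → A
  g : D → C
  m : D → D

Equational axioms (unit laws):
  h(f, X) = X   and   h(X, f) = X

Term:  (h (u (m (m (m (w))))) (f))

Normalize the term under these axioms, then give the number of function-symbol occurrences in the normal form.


1. (h (u (m (m (m (w))))) (f))  →  (u (m (m (m (w)))))
normal form: (u (m (m (m (w)))))

size = 5


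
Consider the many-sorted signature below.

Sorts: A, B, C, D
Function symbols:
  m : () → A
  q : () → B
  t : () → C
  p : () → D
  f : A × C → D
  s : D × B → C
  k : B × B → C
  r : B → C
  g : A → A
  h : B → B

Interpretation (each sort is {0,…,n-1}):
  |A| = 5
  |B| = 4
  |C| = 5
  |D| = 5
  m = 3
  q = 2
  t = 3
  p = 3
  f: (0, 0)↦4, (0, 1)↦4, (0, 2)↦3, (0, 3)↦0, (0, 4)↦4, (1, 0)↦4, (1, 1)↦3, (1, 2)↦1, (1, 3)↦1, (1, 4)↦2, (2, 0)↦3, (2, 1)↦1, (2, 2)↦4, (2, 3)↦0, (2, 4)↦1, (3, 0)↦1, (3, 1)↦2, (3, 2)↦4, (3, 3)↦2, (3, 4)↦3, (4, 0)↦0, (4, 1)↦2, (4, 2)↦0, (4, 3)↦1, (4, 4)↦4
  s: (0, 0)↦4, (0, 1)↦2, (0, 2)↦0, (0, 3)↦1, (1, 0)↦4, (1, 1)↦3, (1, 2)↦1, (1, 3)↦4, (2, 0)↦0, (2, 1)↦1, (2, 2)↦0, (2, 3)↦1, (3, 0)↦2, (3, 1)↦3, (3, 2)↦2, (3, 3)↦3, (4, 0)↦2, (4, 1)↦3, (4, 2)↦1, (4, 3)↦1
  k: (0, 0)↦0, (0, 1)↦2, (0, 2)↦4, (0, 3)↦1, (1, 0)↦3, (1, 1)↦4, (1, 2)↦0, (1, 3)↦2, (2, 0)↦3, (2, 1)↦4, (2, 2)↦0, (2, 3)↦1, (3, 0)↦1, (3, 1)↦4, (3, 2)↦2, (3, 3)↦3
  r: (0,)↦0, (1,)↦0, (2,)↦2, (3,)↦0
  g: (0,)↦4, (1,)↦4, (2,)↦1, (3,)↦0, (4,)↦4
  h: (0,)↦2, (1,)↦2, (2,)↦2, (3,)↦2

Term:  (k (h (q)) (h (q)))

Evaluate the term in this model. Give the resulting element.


value = 0

  q = 2
  (h (q)) = h(2,) = 2
  q = 2
  (h (q)) = h(2,) = 2
  (k (h (q)) (h (q))) = k(2, 2) = 0


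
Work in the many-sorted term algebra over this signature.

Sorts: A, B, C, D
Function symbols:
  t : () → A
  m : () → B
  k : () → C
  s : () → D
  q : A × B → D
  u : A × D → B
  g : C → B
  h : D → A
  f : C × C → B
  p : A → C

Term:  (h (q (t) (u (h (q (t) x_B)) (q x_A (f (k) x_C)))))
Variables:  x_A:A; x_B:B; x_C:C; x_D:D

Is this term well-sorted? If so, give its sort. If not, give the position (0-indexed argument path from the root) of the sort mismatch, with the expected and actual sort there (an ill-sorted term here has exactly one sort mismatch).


well-sorted; sort = A

    (t) : A
          (t) : A
          x_B : B
        (q (t) x_B) : D
      (h (q (t) x_B)) : A
        x_A : A
          (k) : C
          x_C : C
        (f (k) x_C) : B
      (q x_A (f (k) x_C)) : D
    (u (h (q (t) x_B)) (q x_A (f (k) x_C))) : B
  (q (t) (u (h (q (t) x_B)) (q x_A (f (k) x_C)))) : D
(h (q (t) (u (h (q (t) x_B)) (q x_A (f (k) x_C))))) : A


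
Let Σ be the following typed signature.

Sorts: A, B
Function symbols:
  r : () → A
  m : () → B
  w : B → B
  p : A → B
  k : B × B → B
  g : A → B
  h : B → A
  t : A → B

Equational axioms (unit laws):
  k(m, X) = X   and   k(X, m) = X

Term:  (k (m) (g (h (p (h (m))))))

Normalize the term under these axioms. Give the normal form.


normal form = (g (h (p (h (m)))))

1. (k (m) (g (h (p (h (m))))))  →  (g (h (p (h (m)))))
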